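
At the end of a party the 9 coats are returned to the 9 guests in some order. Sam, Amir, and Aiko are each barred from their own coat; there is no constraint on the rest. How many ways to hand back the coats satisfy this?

Let A_j be the event that the j-th constrained one is fixed. By inclusion-exclusion over the 3 events:
Σ_{j=0}^{3} (-1)^j C(3,j)(9-j)!
= C(3,0)·9! - C(3,1)·8! + C(3,2)·7! - C(3,3)·6!
= 362880 - 120960 + 15120 - 720
= 256320

256320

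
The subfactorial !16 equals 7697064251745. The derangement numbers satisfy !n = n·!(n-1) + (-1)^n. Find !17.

!17 = 17·7697064251745 - 1 = 130850092279664.

130850092279664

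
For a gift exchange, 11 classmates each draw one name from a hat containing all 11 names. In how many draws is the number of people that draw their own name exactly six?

20328

Pick the 6 fixed positions: C(11,6) = 462 ways.
The remaining 5 must be deranged: !5 = 44.
Total: 462 × 44 = 20328.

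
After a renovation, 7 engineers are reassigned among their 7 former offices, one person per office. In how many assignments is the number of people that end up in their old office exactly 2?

924

Choose which 2 of the 7 are fixed: C(7,2) = 21.
The remaining 5 must be deranged: !5 = 44.
Total: 21 × 44 = 924.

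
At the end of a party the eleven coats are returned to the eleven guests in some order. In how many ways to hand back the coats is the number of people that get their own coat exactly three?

Pick the 3 fixed positions: C(11,3) = 165 ways.
The other 8 form a derangement: !8 = 14833.
Total: 165 × 14833 = 2447445.

2447445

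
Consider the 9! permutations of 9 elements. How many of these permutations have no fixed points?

133496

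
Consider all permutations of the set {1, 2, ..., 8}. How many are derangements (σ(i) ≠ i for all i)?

14833

Recurrence: !8 = 8·!7 + (-1)^8.
!8 = 8·1854 + 1 = 14833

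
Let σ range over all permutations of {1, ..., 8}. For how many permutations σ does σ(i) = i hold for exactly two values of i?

7420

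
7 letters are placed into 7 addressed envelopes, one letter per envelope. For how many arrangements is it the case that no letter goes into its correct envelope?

The number of derangements of 7 is !7 = Σ_{k=0}^{7} (-1)^k·7!/k!
= 7! - 7!/1! + 7!/2! - 7!/3! + 7!/4! - 7!/5! + 7!/6! - 7!/7!
= 5040 - 5040 + 2520 - 840 + 210 - 42 + 7 - 1
= 1854

1854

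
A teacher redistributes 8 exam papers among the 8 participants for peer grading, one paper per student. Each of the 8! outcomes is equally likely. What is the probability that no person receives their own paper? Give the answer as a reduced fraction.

Favorable outcomes: !8 = 14833.
Total outcomes: 8! = 40320.
Probability = 14833/40320 = 2119/5760.

2119/5760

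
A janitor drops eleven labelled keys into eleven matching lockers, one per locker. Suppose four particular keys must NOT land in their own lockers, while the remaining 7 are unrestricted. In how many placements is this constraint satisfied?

Let A_j be the event that the j-th constrained one is fixed. By inclusion-exclusion over the 4 events:
Σ_{j=0}^{4} (-1)^j C(4,j)(11-j)!
= C(4,0)·11! - C(4,1)·10! + C(4,2)·9! - C(4,3)·8! + C(4,4)·7!
= 39916800 - 14515200 + 2177280 - 161280 + 5040
= 27422640

27422640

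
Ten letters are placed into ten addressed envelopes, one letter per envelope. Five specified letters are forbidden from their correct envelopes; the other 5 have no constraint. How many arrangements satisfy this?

Let A_j be the event that the j-th constrained one is fixed. By inclusion-exclusion over the 5 events:
Σ_{j=0}^{5} (-1)^j C(5,j)(10-j)!
= C(5,0)·10! - C(5,1)·9! + C(5,2)·8! - C(5,3)·7! + C(5,4)·6! - C(5,5)·5!
= 3628800 - 1814400 + 403200 - 50400 + 3600 - 120
= 2170680

2170680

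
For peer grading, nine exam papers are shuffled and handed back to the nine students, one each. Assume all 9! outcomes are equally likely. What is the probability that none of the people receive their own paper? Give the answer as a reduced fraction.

Favorable outcomes: !9 = 133496.
Total outcomes: 9! = 362880.
Probability = 133496/362880 = 16687/45360.

16687/45360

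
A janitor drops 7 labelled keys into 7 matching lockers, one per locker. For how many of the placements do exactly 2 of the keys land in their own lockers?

924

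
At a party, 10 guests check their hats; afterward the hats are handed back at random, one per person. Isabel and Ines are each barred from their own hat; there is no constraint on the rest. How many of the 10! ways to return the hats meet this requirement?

2943360

Inclusion-exclusion on the 2 forbidden self-matches:
Σ_{j=0}^{2} (-1)^j C(2,j)(10-j)!
= C(2,0)·10! - C(2,1)·9! + C(2,2)·8!
= 3628800 - 725760 + 40320
= 2943360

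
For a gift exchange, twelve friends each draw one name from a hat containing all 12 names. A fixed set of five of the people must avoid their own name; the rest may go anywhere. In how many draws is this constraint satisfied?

Inclusion-exclusion on the 5 forbidden self-matches:
Σ_{j=0}^{5} (-1)^j C(5,j)(12-j)!
= C(5,0)·12! - C(5,1)·11! + C(5,2)·10! - C(5,3)·9! + C(5,4)·8! - C(5,5)·7!
= 479001600 - 199584000 + 36288000 - 3628800 + 201600 - 5040
= 312273360

312273360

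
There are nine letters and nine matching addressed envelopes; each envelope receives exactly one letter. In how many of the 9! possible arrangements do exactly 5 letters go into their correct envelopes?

Pick the 5 fixed positions: C(9,5) = 126 ways.
The other 4 form a derangement: !4 = 9.
Total: 126 × 9 = 1134.

1134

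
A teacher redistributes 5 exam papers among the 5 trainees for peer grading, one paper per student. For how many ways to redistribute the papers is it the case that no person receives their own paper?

Use !n = (n-1)(!(n-1) + !(n-2)).
!5 = 4·(9 + 2) = 4·11 = 44

44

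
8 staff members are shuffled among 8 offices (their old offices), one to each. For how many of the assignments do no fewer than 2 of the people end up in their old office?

Sum C(8,i)·!(8-i) for i = 2..8:
  i=2: C(8,2)·!6 = 28·265 = 7420
  i=3: C(8,3)·!5 = 56·44 = 2464
  i=4: C(8,4)·!4 = 70·9 = 630
  i=5: C(8,5)·!3 = 56·2 = 112
  i=6: C(8,6)·!2 = 28·1 = 28
  i=7: C(8,7)·!1 = 8·0 = 0
  i=8: C(8,8)·!0 = 1·1 = 1
Total = 10655.

10655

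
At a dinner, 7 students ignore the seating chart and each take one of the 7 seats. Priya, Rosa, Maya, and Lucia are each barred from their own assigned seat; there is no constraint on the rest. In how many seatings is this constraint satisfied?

Let A_j be the event that the j-th constrained one is fixed. By inclusion-exclusion over the 4 events:
Σ_{j=0}^{4} (-1)^j C(4,j)(7-j)!
= C(4,0)·7! - C(4,1)·6! + C(4,2)·5! - C(4,3)·4! + C(4,4)·3!
= 5040 - 2880 + 720 - 96 + 6
= 2790

2790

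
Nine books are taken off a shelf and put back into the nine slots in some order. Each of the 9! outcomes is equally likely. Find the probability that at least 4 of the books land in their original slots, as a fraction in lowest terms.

Favorable outcomes: Σ_{i≥4} C(9,i)·!(9-i) = 126·44 + 126·9 + 84·2 + 36·1 + 9·0 + 1·1 = 6883.
Total outcomes: 9! = 362880.
Probability = 6883/362880 = 6883/362880.

6883/362880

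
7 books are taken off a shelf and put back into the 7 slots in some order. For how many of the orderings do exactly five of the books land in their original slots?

21

Choose which 5 of the 7 are fixed: C(7,5) = 21.
The other 2 form a derangement: !2 = 1.
Total: 21 × 1 = 21.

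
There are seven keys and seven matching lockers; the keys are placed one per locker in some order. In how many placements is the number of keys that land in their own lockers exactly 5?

21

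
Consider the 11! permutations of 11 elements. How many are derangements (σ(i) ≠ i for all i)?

14684570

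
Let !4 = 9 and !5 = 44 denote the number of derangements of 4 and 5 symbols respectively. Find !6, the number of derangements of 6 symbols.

!6 = (6-1)·(!5 + !4) = 5·(44 + 9) = 5·53 = 265.

265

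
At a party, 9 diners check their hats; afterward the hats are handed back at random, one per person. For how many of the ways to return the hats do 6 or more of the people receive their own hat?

205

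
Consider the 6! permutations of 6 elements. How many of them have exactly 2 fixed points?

Choose which 2 of the 6 are fixed: C(6,2) = 15.
The other 4 form a derangement: !4 = 9.
Total: 15 × 9 = 135.

135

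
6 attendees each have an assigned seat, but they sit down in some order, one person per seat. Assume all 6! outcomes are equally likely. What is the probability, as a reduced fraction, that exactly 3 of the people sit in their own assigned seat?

1/18

Favorable outcomes: C(6,3)·!3 = 20·2 = 40.
Total outcomes: 6! = 720.
Probability = 40/720 = 1/18.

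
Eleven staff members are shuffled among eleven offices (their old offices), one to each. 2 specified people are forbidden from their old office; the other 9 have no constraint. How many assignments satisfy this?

33022080

Inclusion-exclusion on the 2 forbidden self-matches:
Σ_{j=0}^{2} (-1)^j C(2,j)(11-j)!
= C(2,0)·11! - C(2,1)·10! + C(2,2)·9!
= 39916800 - 7257600 + 362880
= 33022080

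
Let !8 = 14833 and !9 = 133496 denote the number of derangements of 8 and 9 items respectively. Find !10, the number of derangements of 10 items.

!10 = (10-1)·(!9 + !8) = 9·(133496 + 14833) = 9·148329 = 1334961.

1334961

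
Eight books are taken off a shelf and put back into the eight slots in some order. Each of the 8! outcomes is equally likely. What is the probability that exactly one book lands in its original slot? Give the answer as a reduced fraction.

Favorable outcomes: C(8,1)·!7 = 8·1854 = 14832.
Total outcomes: 8! = 40320.
Probability = 14832/40320 = 103/280.

103/280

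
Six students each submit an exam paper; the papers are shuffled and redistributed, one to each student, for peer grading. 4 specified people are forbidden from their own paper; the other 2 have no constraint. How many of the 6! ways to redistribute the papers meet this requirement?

362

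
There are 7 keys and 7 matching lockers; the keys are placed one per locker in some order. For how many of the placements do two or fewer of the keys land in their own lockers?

4633

Sum C(7,i)·!(7-i) for i = 0..2:
  i=0: C(7,0)·!7 = 1·1854 = 1854
  i=1: C(7,1)·!6 = 7·265 = 1855
  i=2: C(7,2)·!5 = 21·44 = 924
Total = 4633.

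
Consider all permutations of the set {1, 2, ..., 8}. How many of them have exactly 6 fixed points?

Pick the 6 fixed positions: C(8,6) = 28 ways.
The remaining 2 must be deranged: !2 = 1.
Total: 28 × 1 = 28.

28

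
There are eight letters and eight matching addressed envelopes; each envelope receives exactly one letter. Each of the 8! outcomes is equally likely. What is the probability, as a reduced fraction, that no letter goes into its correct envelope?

2119/5760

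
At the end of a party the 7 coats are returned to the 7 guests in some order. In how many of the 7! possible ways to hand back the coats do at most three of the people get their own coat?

4948

# with exactly i fixed is C(7,i)·!(7-i); sum over i=0..3:
  i=0: C(7,0)·!7 = 1·1854 = 1854
  i=1: C(7,1)·!6 = 7·265 = 1855
  i=2: C(7,2)·!5 = 21·44 = 924
  i=3: C(7,3)·!4 = 35·9 = 315
Total = 4948.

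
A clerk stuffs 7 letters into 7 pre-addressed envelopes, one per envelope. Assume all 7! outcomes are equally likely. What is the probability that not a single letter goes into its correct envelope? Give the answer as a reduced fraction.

Favorable outcomes: !7 = 1854.
Total outcomes: 7! = 5040.
Probability = 1854/5040 = 103/280.

103/280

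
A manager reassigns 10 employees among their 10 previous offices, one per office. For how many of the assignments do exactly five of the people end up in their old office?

11088

Choose which 5 of the 10 are fixed: C(10,5) = 252.
The other 5 form a derangement: !5 = 44.
Total: 252 × 44 = 11088.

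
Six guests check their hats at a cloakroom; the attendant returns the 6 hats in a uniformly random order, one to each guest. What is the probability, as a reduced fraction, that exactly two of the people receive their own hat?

Favorable outcomes: C(6,2)·!4 = 15·9 = 135.
Total outcomes: 6! = 720.
Probability = 135/720 = 3/16.

3/16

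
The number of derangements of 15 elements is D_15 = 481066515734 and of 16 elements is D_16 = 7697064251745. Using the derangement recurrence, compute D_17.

130850092279664

D_17 = (17-1)·(D_16 + D_15) = 16·(7697064251745 + 481066515734) = 16·8178130767479 = 130850092279664.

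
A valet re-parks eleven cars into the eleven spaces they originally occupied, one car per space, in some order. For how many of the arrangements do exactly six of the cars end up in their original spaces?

20328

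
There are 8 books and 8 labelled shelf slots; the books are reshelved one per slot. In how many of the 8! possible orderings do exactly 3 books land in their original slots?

2464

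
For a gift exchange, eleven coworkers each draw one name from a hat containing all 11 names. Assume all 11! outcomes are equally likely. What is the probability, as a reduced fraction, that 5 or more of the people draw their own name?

73057/19958400

Favorable outcomes: Σ_{i≥5} C(11,i)·!(11-i) = 462·265 + 462·44 + 330·9 + 165·2 + 55·1 + 11·0 + 1·1 = 146114.
Total outcomes: 11! = 39916800.
Probability = 146114/39916800 = 73057/19958400.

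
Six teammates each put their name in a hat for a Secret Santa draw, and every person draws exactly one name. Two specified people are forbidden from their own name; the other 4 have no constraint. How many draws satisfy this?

504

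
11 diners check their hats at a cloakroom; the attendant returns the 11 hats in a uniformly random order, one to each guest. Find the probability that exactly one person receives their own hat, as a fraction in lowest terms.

16481/44800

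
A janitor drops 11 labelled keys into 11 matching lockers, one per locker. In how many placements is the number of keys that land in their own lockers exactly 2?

7342280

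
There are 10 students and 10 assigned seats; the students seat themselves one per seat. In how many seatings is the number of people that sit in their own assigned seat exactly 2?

667485

Choose which 2 of the 10 are fixed: C(10,2) = 45.
The remaining 8 must be deranged: !8 = 14833.
Total: 45 × 14833 = 667485.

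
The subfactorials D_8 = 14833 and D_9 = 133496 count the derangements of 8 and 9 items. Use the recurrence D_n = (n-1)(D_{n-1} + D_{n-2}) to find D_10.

D_10 = (10-1)·(D_9 + D_8) = 9·(133496 + 14833) = 9·148329 = 1334961.

1334961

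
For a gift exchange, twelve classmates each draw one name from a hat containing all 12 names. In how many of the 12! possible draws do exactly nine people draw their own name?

440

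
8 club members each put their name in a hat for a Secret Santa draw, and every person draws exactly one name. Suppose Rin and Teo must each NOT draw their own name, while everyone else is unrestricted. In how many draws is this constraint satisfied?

30960

Inclusion-exclusion on the 2 forbidden self-matches:
Σ_{j=0}^{2} (-1)^j C(2,j)(8-j)!
= C(2,0)·8! - C(2,1)·7! + C(2,2)·6!
= 40320 - 10080 + 720
= 30960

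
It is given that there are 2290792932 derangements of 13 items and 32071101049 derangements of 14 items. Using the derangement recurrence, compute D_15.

481066515734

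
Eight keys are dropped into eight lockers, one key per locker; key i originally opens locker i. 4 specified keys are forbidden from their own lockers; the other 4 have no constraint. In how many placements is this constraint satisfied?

Inclusion-exclusion on the 4 forbidden self-matches:
Σ_{j=0}^{4} (-1)^j C(4,j)(8-j)!
= C(4,0)·8! - C(4,1)·7! + C(4,2)·6! - C(4,3)·5! + C(4,4)·4!
= 40320 - 20160 + 4320 - 480 + 24
= 24024

24024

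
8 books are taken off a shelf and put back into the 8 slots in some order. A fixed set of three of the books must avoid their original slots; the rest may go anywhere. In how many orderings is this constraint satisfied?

27240

Let A_j be the event that the j-th constrained one is fixed. By inclusion-exclusion over the 3 events:
Σ_{j=0}^{3} (-1)^j C(3,j)(8-j)!
= C(3,0)·8! - C(3,1)·7! + C(3,2)·6! - C(3,3)·5!
= 40320 - 15120 + 2160 - 120
= 27240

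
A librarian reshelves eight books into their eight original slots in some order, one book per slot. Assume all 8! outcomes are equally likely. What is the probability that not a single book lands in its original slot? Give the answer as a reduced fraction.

2119/5760

Favorable outcomes: !8 = 14833.
Total outcomes: 8! = 40320.
Probability = 14833/40320 = 2119/5760.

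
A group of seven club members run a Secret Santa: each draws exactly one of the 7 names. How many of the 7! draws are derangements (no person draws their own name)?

Recurrence: !7 = 6·(!6 + !5).
!7 = 6·(265 + 44) = 6·309 = 1854

1854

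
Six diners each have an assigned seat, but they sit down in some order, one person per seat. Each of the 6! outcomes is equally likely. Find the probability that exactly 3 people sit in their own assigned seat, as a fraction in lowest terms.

1/18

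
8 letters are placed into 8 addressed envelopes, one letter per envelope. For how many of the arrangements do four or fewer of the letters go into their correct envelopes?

40179

# with exactly i fixed is C(8,i)·!(8-i); sum over i=0..4:
  i=0: C(8,0)·!8 = 1·14833 = 14833
  i=1: C(8,1)·!7 = 8·1854 = 14832
  i=2: C(8,2)·!6 = 28·265 = 7420
  i=3: C(8,3)·!5 = 56·44 = 2464
  i=4: C(8,4)·!4 = 70·9 = 630
Total = 40179.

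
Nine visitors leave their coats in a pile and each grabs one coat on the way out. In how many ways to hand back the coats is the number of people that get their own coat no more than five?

362675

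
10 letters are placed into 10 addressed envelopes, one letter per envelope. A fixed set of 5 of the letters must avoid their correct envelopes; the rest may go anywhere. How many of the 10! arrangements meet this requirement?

2170680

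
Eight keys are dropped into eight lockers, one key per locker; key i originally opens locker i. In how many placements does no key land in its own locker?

14833

The number of derangements of 8 is !8 = Σ_{k=0}^{8} (-1)^k·8!/k!
= 8! - 8!/1! + 8!/2! - 8!/3! + 8!/4! - 8!/5! + 8!/6! - 8!/7! + 8!/8!
= 40320 - 40320 + 20160 - 6720 + 1680 - 336 + 56 - 8 + 1
= 14833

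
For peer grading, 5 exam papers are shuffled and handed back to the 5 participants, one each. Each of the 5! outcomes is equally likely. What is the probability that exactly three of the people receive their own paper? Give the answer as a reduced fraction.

1/12

Favorable outcomes: C(5,3)·!2 = 10·1 = 10.
Total outcomes: 5! = 120.
Probability = 10/120 = 1/12.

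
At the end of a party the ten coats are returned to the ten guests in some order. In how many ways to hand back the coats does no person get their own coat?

1334961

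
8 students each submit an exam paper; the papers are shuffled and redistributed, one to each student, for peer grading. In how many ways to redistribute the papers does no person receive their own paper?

Recurrence: !8 = 8·!7 + (-1)^8.
!8 = 8·1854 + 1 = 14833

14833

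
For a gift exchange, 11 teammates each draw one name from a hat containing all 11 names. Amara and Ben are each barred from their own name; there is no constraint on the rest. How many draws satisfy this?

Let A_j be the event that the j-th constrained one is fixed. By inclusion-exclusion over the 2 events:
Σ_{j=0}^{2} (-1)^j C(2,j)(11-j)!
= C(2,0)·11! - C(2,1)·10! + C(2,2)·9!
= 39916800 - 7257600 + 362880
= 33022080

33022080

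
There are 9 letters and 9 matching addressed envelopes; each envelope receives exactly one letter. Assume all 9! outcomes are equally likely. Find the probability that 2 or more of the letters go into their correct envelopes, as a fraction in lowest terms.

95887/362880

Favorable outcomes: Σ_{i≥2} C(9,i)·!(9-i) = 36·1854 + 84·265 + 126·44 + 126·9 + 84·2 + 36·1 + 9·0 + 1·1 = 95887.
Total outcomes: 9! = 362880.
Probability = 95887/362880 = 95887/362880.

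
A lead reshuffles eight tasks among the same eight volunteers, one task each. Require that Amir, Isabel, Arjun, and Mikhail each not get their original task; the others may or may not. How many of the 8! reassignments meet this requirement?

24024

Inclusion-exclusion on the 4 forbidden self-matches:
Σ_{j=0}^{4} (-1)^j C(4,j)(8-j)!
= C(4,0)·8! - C(4,1)·7! + C(4,2)·6! - C(4,3)·5! + C(4,4)·4!
= 40320 - 20160 + 4320 - 480 + 24
= 24024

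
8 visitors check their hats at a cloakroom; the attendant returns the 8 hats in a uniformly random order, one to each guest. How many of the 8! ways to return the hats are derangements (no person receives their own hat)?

!8 is the nearest integer to 8!/e.
8! = 40320, and 40320/e ≈ 14832.90, so !8 = 14833.

14833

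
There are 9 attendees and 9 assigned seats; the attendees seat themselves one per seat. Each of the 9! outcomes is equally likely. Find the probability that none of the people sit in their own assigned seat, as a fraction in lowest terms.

16687/45360

Favorable outcomes: !9 = 133496.
Total outcomes: 9! = 362880.
Probability = 133496/362880 = 16687/45360.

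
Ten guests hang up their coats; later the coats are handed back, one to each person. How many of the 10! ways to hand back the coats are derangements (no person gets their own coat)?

1334961

!10 = 10! · Σ_{k=0}^{10} (-1)^k/k!
= 10! - 10!/1! + 10!/2! - 10!/3! + 10!/4! - 10!/5! + 10!/6! - 10!/7! + 10!/8! - 10!/9! + 10!/10!
= 3628800 - 3628800 + 1814400 - 604800 + 151200 - 30240 + 5040 - 720 + 90 - 10 + 1
= 1334961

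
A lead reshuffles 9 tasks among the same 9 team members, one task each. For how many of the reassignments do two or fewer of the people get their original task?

333737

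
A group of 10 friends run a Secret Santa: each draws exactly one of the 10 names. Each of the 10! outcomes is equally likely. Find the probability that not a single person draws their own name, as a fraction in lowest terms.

16481/44800

Favorable outcomes: !10 = 1334961.
Total outcomes: 10! = 3628800.
Probability = 1334961/3628800 = 16481/44800.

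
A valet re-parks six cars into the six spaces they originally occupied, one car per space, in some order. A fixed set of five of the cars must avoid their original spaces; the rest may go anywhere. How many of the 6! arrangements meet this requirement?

Let A_j be the event that the j-th constrained one is fixed. By inclusion-exclusion over the 5 events:
Σ_{j=0}^{5} (-1)^j C(5,j)(6-j)!
= C(5,0)·6! - C(5,1)·5! + C(5,2)·4! - C(5,3)·3! + C(5,4)·2! - C(5,5)·1!
= 720 - 600 + 240 - 60 + 10 - 1
= 309

309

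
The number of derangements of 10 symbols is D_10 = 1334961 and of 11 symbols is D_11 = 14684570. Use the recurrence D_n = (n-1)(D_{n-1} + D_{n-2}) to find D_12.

176214841

D_12 = (12-1)·(D_11 + D_10) = 11·(14684570 + 1334961) = 11·16019531 = 176214841.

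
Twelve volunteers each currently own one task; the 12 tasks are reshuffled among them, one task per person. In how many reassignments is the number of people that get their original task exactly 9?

Choose which 9 of the 12 are fixed: C(12,9) = 220.
The other 3 form a derangement: !3 = 2.
Total: 220 × 2 = 440.

440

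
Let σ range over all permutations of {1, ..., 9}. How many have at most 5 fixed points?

362675

Sum C(9,i)·!(9-i) for i = 0..5:
  i=0: C(9,0)·!9 = 1·133496 = 133496
  i=1: C(9,1)·!8 = 9·14833 = 133497
  i=2: C(9,2)·!7 = 36·1854 = 66744
  i=3: C(9,3)·!6 = 84·265 = 22260
  i=4: C(9,4)·!5 = 126·44 = 5544
  i=5: C(9,5)·!4 = 126·9 = 1134
Total = 362675.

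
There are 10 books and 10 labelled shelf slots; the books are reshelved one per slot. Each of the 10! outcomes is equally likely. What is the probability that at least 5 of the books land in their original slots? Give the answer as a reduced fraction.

Favorable outcomes: Σ_{i≥5} C(10,i)·!(10-i) = 252·44 + 210·9 + 120·2 + 45·1 + 10·0 + 1·1 = 13264.
Total outcomes: 10! = 3628800.
Probability = 13264/3628800 = 829/226800.

829/226800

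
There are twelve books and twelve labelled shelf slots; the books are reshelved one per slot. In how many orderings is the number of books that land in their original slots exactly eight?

Pick the 8 fixed positions: C(12,8) = 495 ways.
The remaining 4 must be deranged: !4 = 9.
Total: 495 × 9 = 4455.

4455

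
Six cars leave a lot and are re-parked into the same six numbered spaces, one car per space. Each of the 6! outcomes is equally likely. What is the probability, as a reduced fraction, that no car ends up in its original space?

53/144

Favorable outcomes: !6 = 265.
Total outcomes: 6! = 720.
Probability = 265/720 = 53/144.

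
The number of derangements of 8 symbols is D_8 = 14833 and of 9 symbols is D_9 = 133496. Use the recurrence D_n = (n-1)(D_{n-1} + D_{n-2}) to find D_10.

D_10 = (10-1)·(D_9 + D_8) = 9·(133496 + 14833) = 9·148329 = 1334961.

1334961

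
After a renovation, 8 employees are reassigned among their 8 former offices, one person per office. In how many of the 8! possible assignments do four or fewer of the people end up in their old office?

40179

Sum C(8,i)·!(8-i) for i = 0..4:
  i=0: C(8,0)·!8 = 1·14833 = 14833
  i=1: C(8,1)·!7 = 8·1854 = 14832
  i=2: C(8,2)·!6 = 28·265 = 7420
  i=3: C(8,3)·!5 = 56·44 = 2464
  i=4: C(8,4)·!4 = 70·9 = 630
Total = 40179.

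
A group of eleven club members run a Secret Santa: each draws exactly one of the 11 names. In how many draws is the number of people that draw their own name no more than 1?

29369141

# with exactly i fixed is C(11,i)·!(11-i); sum over i=0..1:
  i=0: C(11,0)·!11 = 1·14684570 = 14684570
  i=1: C(11,1)·!10 = 11·1334961 = 14684571
Total = 29369141.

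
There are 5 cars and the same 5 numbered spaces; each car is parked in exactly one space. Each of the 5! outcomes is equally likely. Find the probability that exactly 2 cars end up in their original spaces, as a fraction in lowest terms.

Favorable outcomes: C(5,2)·!3 = 10·2 = 20.
Total outcomes: 5! = 120.
Probability = 20/120 = 1/6.

1/6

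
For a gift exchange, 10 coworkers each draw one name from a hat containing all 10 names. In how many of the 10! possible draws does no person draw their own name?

1334961

!10 = 10! · Σ_{k=0}^{10} (-1)^k/k!
= 10! - 10!/1! + 10!/2! - 10!/3! + 10!/4! - 10!/5! + 10!/6! - 10!/7! + 10!/8! - 10!/9! + 10!/10!
= 3628800 - 3628800 + 1814400 - 604800 + 151200 - 30240 + 5040 - 720 + 90 - 10 + 1
= 1334961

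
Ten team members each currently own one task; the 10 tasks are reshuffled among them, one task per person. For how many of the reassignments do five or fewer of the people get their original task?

3626624

Sum C(10,i)·!(10-i) for i = 0..5:
  i=0: C(10,0)·!10 = 1·1334961 = 1334961
  i=1: C(10,1)·!9 = 10·133496 = 1334960
  i=2: C(10,2)·!8 = 45·14833 = 667485
  i=3: C(10,3)·!7 = 120·1854 = 222480
  i=4: C(10,4)·!6 = 210·265 = 55650
  i=5: C(10,5)·!5 = 252·44 = 11088
Total = 3626624.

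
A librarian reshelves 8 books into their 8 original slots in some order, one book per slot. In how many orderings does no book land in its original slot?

14833

Use !n = (n-1)(!(n-1) + !(n-2)).
!8 = 7·(1854 + 265) = 7·2119 = 14833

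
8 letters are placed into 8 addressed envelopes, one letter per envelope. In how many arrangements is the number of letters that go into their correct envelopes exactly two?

7420

Choose which 2 of the 8 are fixed: C(8,2) = 28.
The remaining 6 must be deranged: !6 = 265.
Total: 28 × 265 = 7420.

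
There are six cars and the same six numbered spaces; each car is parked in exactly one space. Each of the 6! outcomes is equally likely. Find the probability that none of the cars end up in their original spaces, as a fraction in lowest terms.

53/144

Favorable outcomes: !6 = 265.
Total outcomes: 6! = 720.
Probability = 265/720 = 53/144.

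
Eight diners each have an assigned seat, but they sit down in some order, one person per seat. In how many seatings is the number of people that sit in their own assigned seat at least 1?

Sum C(8,i)·!(8-i) for i = 1..8:
  i=1: C(8,1)·!7 = 8·1854 = 14832
  i=2: C(8,2)·!6 = 28·265 = 7420
  i=3: C(8,3)·!5 = 56·44 = 2464
  i=4: C(8,4)·!4 = 70·9 = 630
  i=5: C(8,5)·!3 = 56·2 = 112
  i=6: C(8,6)·!2 = 28·1 = 28
  i=7: C(8,7)·!1 = 8·0 = 0
  i=8: C(8,8)·!0 = 1·1 = 1
Total = 25487.

25487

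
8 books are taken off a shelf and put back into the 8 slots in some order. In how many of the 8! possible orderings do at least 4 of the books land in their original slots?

# with exactly i fixed is C(8,i)·!(8-i); sum over i=4..8:
  i=4: C(8,4)·!4 = 70·9 = 630
  i=5: C(8,5)·!3 = 56·2 = 112
  i=6: C(8,6)·!2 = 28·1 = 28
  i=7: C(8,7)·!1 = 8·0 = 0
  i=8: C(8,8)·!0 = 1·1 = 1
Total = 771.

771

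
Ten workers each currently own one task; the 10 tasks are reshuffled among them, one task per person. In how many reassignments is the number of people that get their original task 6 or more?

2176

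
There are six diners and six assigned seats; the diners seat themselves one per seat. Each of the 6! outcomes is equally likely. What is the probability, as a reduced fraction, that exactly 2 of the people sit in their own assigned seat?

3/16

Favorable outcomes: C(6,2)·!4 = 15·9 = 135.
Total outcomes: 6! = 720.
Probability = 135/720 = 3/16.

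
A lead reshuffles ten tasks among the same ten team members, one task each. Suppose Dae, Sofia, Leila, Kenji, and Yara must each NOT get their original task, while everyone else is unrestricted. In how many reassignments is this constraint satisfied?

2170680

Let A_j be the event that the j-th constrained one is fixed. By inclusion-exclusion over the 5 events:
Σ_{j=0}^{5} (-1)^j C(5,j)(10-j)!
= C(5,0)·10! - C(5,1)·9! + C(5,2)·8! - C(5,3)·7! + C(5,4)·6! - C(5,5)·5!
= 3628800 - 1814400 + 403200 - 50400 + 3600 - 120
= 2170680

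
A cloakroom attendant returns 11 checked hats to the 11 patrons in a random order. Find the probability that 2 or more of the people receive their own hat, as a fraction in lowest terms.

10547659/39916800

Favorable outcomes: Σ_{i≥2} C(11,i)·!(11-i) = 55·133496 + 165·14833 + 330·1854 + 462·265 + 462·44 + 330·9 + 165·2 + 55·1 + 11·0 + 1·1 = 10547659.
Total outcomes: 11! = 39916800.
Probability = 10547659/39916800 = 10547659/39916800.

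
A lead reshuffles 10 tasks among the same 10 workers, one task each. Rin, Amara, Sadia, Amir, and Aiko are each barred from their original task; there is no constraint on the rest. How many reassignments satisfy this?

2170680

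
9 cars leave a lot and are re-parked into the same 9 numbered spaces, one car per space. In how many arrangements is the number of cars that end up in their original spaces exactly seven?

Pick the 7 fixed positions: C(9,7) = 36 ways.
The other 2 form a derangement: !2 = 1.
Total: 36 × 1 = 36.

36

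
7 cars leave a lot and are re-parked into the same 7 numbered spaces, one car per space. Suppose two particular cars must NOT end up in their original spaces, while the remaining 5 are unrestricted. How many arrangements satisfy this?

Let A_j be the event that the j-th constrained one is fixed. By inclusion-exclusion over the 2 events:
Σ_{j=0}^{2} (-1)^j C(2,j)(7-j)!
= C(2,0)·7! - C(2,1)·6! + C(2,2)·5!
= 5040 - 1440 + 120
= 3720

3720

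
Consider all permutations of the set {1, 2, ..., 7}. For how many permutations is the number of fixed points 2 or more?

Sum C(7,i)·!(7-i) for i = 2..7:
  i=2: C(7,2)·!5 = 21·44 = 924
  i=3: C(7,3)·!4 = 35·9 = 315
  i=4: C(7,4)·!3 = 35·2 = 70
  i=5: C(7,5)·!2 = 21·1 = 21
  i=6: C(7,6)·!1 = 7·0 = 0
  i=7: C(7,7)·!0 = 1·1 = 1
Total = 1331.

1331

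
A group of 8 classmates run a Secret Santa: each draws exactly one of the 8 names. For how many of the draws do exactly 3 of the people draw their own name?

Pick the 3 fixed positions: C(8,3) = 56 ways.
The other 5 form a derangement: !5 = 44.
Total: 56 × 44 = 2464.

2464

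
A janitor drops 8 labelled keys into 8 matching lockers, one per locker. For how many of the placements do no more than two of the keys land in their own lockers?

37085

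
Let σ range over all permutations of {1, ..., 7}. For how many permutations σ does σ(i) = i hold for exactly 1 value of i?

1855

Pick the single fixed position: C(7,1) = 7 ways.
The other 6 form a derangement: !6 = 265.
Total: 7 × 265 = 1855.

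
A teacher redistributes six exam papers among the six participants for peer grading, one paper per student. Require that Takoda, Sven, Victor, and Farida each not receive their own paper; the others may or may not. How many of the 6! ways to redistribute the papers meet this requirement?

362

Let A_j be the event that the j-th constrained one is fixed. By inclusion-exclusion over the 4 events:
Σ_{j=0}^{4} (-1)^j C(4,j)(6-j)!
= C(4,0)·6! - C(4,1)·5! + C(4,2)·4! - C(4,3)·3! + C(4,4)·2!
= 720 - 480 + 144 - 24 + 2
= 362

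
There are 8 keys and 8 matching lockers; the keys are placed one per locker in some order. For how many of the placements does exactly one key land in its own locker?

Choose which one of the 8 is fixed: C(8,1) = 8.
The other 7 form a derangement: !7 = 1854.
Total: 8 × 1854 = 14832.

14832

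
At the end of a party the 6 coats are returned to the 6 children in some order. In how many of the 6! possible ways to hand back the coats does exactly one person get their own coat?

Choose which one of the 6 is fixed: C(6,1) = 6.
The remaining 5 must be deranged: !5 = 44.
Total: 6 × 44 = 264.

264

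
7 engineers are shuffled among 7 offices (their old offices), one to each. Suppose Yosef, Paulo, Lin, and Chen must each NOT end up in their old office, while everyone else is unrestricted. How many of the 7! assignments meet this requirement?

2790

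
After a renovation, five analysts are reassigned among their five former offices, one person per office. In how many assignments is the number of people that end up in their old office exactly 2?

20

Pick the 2 fixed positions: C(5,2) = 10 ways.
The remaining 3 must be deranged: !3 = 2.
Total: 10 × 2 = 20.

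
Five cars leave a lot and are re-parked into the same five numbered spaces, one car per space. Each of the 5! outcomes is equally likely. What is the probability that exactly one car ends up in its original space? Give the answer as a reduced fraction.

3/8

Favorable outcomes: C(5,1)·!4 = 5·9 = 45.
Total outcomes: 5! = 120.
Probability = 45/120 = 3/8.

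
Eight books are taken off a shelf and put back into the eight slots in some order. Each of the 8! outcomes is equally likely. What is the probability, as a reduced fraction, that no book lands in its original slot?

2119/5760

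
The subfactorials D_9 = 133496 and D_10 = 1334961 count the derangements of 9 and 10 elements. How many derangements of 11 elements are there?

14684570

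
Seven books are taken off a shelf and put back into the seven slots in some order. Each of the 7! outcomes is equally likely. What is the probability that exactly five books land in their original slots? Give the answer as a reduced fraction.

Favorable outcomes: C(7,5)·!2 = 21·1 = 21.
Total outcomes: 7! = 5040.
Probability = 21/5040 = 1/240.

1/240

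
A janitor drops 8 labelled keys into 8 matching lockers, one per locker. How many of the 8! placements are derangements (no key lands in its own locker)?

14833

Use !n = n·!(n-1) + (-1)^n.
!8 = 8·1854 + 1 = 14833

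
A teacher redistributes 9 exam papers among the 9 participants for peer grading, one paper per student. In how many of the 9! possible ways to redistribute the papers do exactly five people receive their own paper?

1134

Choose which 5 of the 9 are fixed: C(9,5) = 126.
The other 4 form a derangement: !4 = 9.
Total: 126 × 9 = 1134.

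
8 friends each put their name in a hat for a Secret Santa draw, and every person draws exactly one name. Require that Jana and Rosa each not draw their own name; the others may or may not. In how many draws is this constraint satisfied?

Let A_j be the event that the j-th constrained one is fixed. By inclusion-exclusion over the 2 events:
Σ_{j=0}^{2} (-1)^j C(2,j)(8-j)!
= C(2,0)·8! - C(2,1)·7! + C(2,2)·6!
= 40320 - 10080 + 720
= 30960

30960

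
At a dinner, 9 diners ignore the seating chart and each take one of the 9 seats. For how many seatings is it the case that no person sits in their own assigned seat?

133496

Use !n = (n-1)(!(n-1) + !(n-2)).
!9 = 8·(14833 + 1854) = 8·16687 = 133496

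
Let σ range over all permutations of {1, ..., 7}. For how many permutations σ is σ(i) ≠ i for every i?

Recurrence: !7 = 7·!6 + (-1)^7.
!7 = 7·265 - 1 = 1854

1854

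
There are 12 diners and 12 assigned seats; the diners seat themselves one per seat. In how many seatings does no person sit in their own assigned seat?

176214841

By inclusion-exclusion, !12 = Σ (-1)^k · 12!/k! for k=0..12
= 12! - 12!/1! + 12!/2! - 12!/3! + 12!/4! - 12!/5! + 12!/6! - 12!/7! + 12!/8! - 12!/9! + 12!/10! - 12!/11! + 12!/12!
= 479001600 - 479001600 + 239500800 - 79833600 + 19958400 - 3991680 + 665280 - 95040 + 11880 - 1320 + 132 - 12 + 1
= 176214841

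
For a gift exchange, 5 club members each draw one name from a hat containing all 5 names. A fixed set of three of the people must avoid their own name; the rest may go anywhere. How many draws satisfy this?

64

Inclusion-exclusion on the 3 forbidden self-matches:
Σ_{j=0}^{3} (-1)^j C(3,j)(5-j)!
= C(3,0)·5! - C(3,1)·4! + C(3,2)·3! - C(3,3)·2!
= 120 - 72 + 18 - 2
= 64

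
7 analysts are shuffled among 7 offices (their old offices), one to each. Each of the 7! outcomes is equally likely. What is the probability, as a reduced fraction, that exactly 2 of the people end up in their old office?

11/60

Favorable outcomes: C(7,2)·!5 = 21·44 = 924.
Total outcomes: 7! = 5040.
Probability = 924/5040 = 11/60.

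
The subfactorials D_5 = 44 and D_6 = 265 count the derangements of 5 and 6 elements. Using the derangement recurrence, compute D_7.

1854

D_7 = (7-1)·(D_6 + D_5) = 6·(265 + 44) = 6·309 = 1854.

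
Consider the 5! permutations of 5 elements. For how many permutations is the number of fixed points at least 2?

31

# with exactly i fixed is C(5,i)·!(5-i); sum over i=2..5:
  i=2: C(5,2)·!3 = 10·2 = 20
  i=3: C(5,3)·!2 = 10·1 = 10
  i=4: C(5,4)·!1 = 5·0 = 0
  i=5: C(5,5)·!0 = 1·1 = 1
Total = 31.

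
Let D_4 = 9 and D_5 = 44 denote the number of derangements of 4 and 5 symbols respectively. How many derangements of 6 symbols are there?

265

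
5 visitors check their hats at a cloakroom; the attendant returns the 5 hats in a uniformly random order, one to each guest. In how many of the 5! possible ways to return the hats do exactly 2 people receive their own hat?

20

Pick the 2 fixed positions: C(5,2) = 10 ways.
The other 3 form a derangement: !3 = 2.
Total: 10 × 2 = 20.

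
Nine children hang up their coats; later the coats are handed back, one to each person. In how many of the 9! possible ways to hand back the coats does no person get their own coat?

133496

!9 = 9! · Σ_{k=0}^{9} (-1)^k/k!
= 9! - 9!/1! + 9!/2! - 9!/3! + 9!/4! - 9!/5! + 9!/6! - 9!/7! + 9!/8! - 9!/9!
= 362880 - 362880 + 181440 - 60480 + 15120 - 3024 + 504 - 72 + 9 - 1
= 133496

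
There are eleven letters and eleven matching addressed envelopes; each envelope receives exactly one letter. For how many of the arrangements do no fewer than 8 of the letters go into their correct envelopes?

386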